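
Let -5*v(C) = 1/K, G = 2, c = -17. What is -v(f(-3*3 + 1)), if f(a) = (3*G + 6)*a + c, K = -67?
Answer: -1/335 ≈ -0.0029851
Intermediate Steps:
f(a) = -17 + 12*a (f(a) = (3*2 + 6)*a - 17 = (6 + 6)*a - 17 = 12*a - 17 = -17 + 12*a)
v(C) = 1/335 (v(C) = -⅕/(-67) = -⅕*(-1/67) = 1/335)
-v(f(-3*3 + 1)) = -1*1/335 = -1/335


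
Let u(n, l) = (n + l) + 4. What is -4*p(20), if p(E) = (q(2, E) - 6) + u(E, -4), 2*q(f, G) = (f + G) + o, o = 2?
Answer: -104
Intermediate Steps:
q(f, G) = 1 + G/2 + f/2 (q(f, G) = ((f + G) + 2)/2 = ((G + f) + 2)/2 = (2 + G + f)/2 = 1 + G/2 + f/2)
u(n, l) = 4 + l + n (u(n, l) = (l + n) + 4 = 4 + l + n)
p(E) = -4 + 3*E/2 (p(E) = ((1 + E/2 + (½)*2) - 6) + (4 - 4 + E) = ((1 + E/2 + 1) - 6) + E = ((2 + E/2) - 6) + E = (-4 + E/2) + E = -4 + 3*E/2)
-4*p(20) = -4*(-4 + (3/2)*20) = -4*(-4 + 30) = -4*26 = -104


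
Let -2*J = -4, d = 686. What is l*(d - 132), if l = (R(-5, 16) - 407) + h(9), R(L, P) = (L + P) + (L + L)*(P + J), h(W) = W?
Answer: -314118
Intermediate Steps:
J = 2 (J = -1/2*(-4) = 2)
R(L, P) = L + P + 2*L*(2 + P) (R(L, P) = (L + P) + (L + L)*(P + 2) = (L + P) + (2*L)*(2 + P) = (L + P) + 2*L*(2 + P) = L + P + 2*L*(2 + P))
l = -567 (l = ((16 + 5*(-5) + 2*(-5)*16) - 407) + 9 = ((16 - 25 - 160) - 407) + 9 = (-169 - 407) + 9 = -576 + 9 = -567)
l*(d - 132) = -567*(686 - 132) = -567*554 = -314118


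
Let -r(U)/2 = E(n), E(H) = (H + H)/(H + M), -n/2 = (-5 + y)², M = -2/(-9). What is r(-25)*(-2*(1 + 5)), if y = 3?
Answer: 1728/35 ≈ 49.371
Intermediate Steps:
M = 2/9 (M = -2*(-⅑) = 2/9 ≈ 0.22222)
n = -8 (n = -2*(-5 + 3)² = -2*(-2)² = -2*4 = -8)
E(H) = 2*H/(2/9 + H) (E(H) = (H + H)/(H + 2/9) = (2*H)/(2/9 + H) = 2*H/(2/9 + H))
r(U) = -144/35 (r(U) = -36*(-8)/(2 + 9*(-8)) = -36*(-8)/(2 - 72) = -36*(-8)/(-70) = -36*(-8)*(-1)/70 = -2*72/35 = -144/35)
r(-25)*(-2*(1 + 5)) = -(-288)*(1 + 5)/35 = -(-288)*6/35 = -144/35*(-12) = 1728/35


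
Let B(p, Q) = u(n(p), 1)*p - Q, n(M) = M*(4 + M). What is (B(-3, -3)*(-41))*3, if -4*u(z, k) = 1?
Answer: -1845/4 ≈ -461.25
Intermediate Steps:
u(z, k) = -¼ (u(z, k) = -¼*1 = -¼)
B(p, Q) = -Q - p/4 (B(p, Q) = -p/4 - Q = -Q - p/4)
(B(-3, -3)*(-41))*3 = ((-1*(-3) - ¼*(-3))*(-41))*3 = ((3 + ¾)*(-41))*3 = ((15/4)*(-41))*3 = -615/4*3 = -1845/4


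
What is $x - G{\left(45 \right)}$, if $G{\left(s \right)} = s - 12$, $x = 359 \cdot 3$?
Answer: $1044$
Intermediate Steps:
$x = 1077$
$G{\left(s \right)} = -12 + s$ ($G{\left(s \right)} = s - 12 = -12 + s$)
$x - G{\left(45 \right)} = 1077 - \left(-12 + 45\right) = 1077 - 33 = 1044$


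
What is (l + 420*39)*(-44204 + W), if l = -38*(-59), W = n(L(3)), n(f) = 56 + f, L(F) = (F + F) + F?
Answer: -821956458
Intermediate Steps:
L(F) = 3*F (L(F) = 2*F + F = 3*F)
W = 65 (W = 56 + 3*3 = 56 + 9 = 65)
l = 2242
(l + 420*39)*(-44204 + W) = (2242 + 420*39)*(-44204 + 65) = (2242 + 16380)*(-44139) = 18622*(-44139) = -821956458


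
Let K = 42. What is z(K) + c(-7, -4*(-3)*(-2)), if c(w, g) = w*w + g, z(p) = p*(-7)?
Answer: -269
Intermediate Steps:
z(p) = -7*p
c(w, g) = g + w² (c(w, g) = w² + g = g + w²)
z(K) + c(-7, -4*(-3)*(-2)) = -7*42 + (-4*(-3)*(-2) + (-7)²) = -294 + (12*(-2) + 49) = -294 + (-24 + 49) = -294 + 25 = -269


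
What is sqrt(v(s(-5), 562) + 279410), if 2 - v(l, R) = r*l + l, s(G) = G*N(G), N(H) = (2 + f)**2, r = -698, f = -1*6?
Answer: 2*sqrt(55913) ≈ 472.92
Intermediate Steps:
f = -6
N(H) = 16 (N(H) = (2 - 6)**2 = (-4)**2 = 16)
s(G) = 16*G (s(G) = G*16 = 16*G)
v(l, R) = 2 + 697*l (v(l, R) = 2 - (-698*l + l) = 2 - (-697)*l = 2 + 697*l)
sqrt(v(s(-5), 562) + 279410) = sqrt((2 + 697*(16*(-5))) + 279410) = sqrt((2 + 697*(-80)) + 279410) = sqrt((2 - 55760) + 279410) = sqrt(-55758 + 279410) = sqrt(223652) = 2*sqrt(55913)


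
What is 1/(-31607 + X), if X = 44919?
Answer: 1/13312 ≈ 7.5120e-5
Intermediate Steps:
1/(-31607 + X) = 1/(-31607 + 44919) = 1/13312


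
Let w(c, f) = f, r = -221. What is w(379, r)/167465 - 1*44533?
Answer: -7457719066/167465 ≈ -44533.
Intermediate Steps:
w(379, r)/167465 - 1*44533 = -221/167465 - 1*44533 = -221*1/167465 - 44533 = -221/167465 - 44533 = -7457719066/167465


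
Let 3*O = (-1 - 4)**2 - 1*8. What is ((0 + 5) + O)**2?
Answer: 1024/9 ≈ 113.78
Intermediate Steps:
O = 17/3 (O = ((-1 - 4)**2 - 1*8)/3 = ((-5)**2 - 8)/3 = (25 - 8)/3 = (1/3)*17 = 17/3 ≈ 5.6667)
((0 + 5) + O)**2 = ((0 + 5) + 17/3)**2 = (5 + 17/3)**2 = (32/3)**2 = 1024/9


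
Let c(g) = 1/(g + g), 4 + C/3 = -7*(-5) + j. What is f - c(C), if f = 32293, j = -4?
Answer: 5231465/162 ≈ 32293.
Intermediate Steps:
C = 81 (C = -12 + 3*(-7*(-5) - 4) = -12 + 3*(35 - 4) = -12 + 3*31 = -12 + 93 = 81)
c(g) = 1/(2*g)
f - c(C) = 32293 - 1/(2*81) = 32293 - 1*1/162 = 32293 - 1/162 = 5231465/162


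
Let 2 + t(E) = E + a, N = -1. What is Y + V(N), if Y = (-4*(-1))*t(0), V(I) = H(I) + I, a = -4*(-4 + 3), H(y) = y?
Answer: 6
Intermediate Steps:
a = 4 (a = -4*(-1) = 4)
V(I) = 2*I (V(I) = I + I = 2*I)
t(E) = 2 + E (t(E) = -2 + (E + 4) = -2 + (4 + E) = 2 + E)
Y = 8 (Y = (-4*(-1))*(2 + 0) = 4*2 = 8)
Y + V(N) = 8 + 2*(-1) = 8 - 2 = 6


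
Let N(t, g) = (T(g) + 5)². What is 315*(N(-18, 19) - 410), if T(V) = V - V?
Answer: -121275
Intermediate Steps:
T(V) = 0
N(t, g) = 25 (N(t, g) = (0 + 5)² = 5² = 25)
315*(N(-18, 19) - 410) = 315*(25 - 410) = 315*(-385) = -121275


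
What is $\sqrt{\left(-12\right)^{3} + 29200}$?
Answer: $4 \sqrt{1717} \approx 165.75$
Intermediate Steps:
$\sqrt{\left(-12\right)^{3} + 29200} = \sqrt{-1728 + 29200} = \sqrt{27472} = 4 \sqrt{1717}$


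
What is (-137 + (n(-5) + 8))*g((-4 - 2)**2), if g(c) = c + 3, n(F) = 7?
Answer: -4758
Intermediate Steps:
g(c) = 3 + c
(-137 + (n(-5) + 8))*g((-4 - 2)**2) = (-137 + (7 + 8))*(3 + (-4 - 2)**2) = (-137 + 15)*(3 + (-6)**2) = -122*(3 + 36) = -122*39 = -4758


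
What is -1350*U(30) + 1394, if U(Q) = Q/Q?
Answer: 44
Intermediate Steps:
U(Q) = 1
-1350*U(30) + 1394 = -1350*1 + 1394 = -1350 + 1394 = 44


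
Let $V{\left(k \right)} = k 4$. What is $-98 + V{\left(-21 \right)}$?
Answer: $-182$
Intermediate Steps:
$V{\left(k \right)} = 4 k$
$-98 + V{\left(-21 \right)} = -98 + 4 \left(-21\right) = -98 - 84 = -182$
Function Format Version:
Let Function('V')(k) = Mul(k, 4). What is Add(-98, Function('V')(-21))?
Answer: -182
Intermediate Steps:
Function('V')(k) = Mul(4, k)
Add(-98, Function('V')(-21)) = Add(-98, Mul(4, -21)) = Add(-98, -84) = -182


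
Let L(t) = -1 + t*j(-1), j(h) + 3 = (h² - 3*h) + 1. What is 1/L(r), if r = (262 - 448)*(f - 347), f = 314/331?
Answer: 331/42609665 ≈ 7.7682e-6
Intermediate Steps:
j(h) = -2 + h² - 3*h (j(h) = -3 + ((h² - 3*h) + 1) = -3 + (1 + h² - 3*h) = -2 + h² - 3*h)
f = 314/331 (f = 314*(1/331) = 314/331 ≈ 0.94864)
r = 21304998/331 (r = (262 - 448)*(314/331 - 347) = -186*(-114543/331) = 21304998/331 ≈ 64366.)
L(t) = -1 + 2*t (L(t) = -1 + t*(-2 + (-1)² - 3*(-1)) = -1 + t*(-2 + 1 + 3) = -1 + t*2 = -1 + 2*t)
1/L(r) = 1/(-1 + 2*(21304998/331)) = 1/(-1 + 42609996/331) = 1/(42609665/331) = 331/42609665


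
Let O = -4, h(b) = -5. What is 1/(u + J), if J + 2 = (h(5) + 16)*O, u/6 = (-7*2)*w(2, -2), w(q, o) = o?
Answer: 1/122 ≈ 0.0081967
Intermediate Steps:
u = 168 (u = 6*(-7*2*(-2)) = 6*(-14*(-2)) = 6*28 = 168)
J = -46 (J = -2 + (-5 + 16)*(-4) = -2 + 11*(-4) = -2 - 44 = -46)
1/(u + J) = 1/(168 - 46) = 1/122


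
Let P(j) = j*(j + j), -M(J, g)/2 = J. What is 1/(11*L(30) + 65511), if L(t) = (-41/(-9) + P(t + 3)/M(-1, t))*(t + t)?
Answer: 3/2361773 ≈ 1.2702e-6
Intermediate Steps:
M(J, g) = -2*J
P(j) = 2*j² (P(j) = j*(2*j) = 2*j²)
L(t) = 2*t*(41/9 + (3 + t)²) (L(t) = (-41/(-9) + (2*(t + 3)²)/((-2*(-1))))*(t + t) = (-41*(-⅑) + (2*(3 + t)²)/2)*(2*t) = (41/9 + (2*(3 + t)²)*(½))*(2*t) = (41/9 + (3 + t)²)*(2*t) = 2*t*(41/9 + (3 + t)²))
1/(11*L(30) + 65511) = 1/(11*((2/9)*30*(41 + 9*(3 + 30)²)) + 65511) = 1/(11*((2/9)*30*(41 + 9*33²)) + 65511) = 1/(11*((2/9)*30*(41 + 9*1089)) + 65511) = 1/(11*((2/9)*30*(41 + 9801)) + 65511) = 1/(11*((2/9)*30*9842) + 65511) = 1/(11*(196840/3) + 65511) = 1/(2165240/3 + 65511) = 1/(2361773/3) = 3/2361773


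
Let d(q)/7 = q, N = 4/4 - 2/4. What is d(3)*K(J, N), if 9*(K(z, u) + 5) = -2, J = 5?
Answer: -329/3 ≈ -109.67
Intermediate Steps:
N = 1/2 (N = 4*(1/4) - 2*1/4 = 1 - 1/2 = 1/2 ≈ 0.50000)
K(z, u) = -47/9 (K(z, u) = -5 + (1/9)*(-2) = -5 - 2/9 = -47/9)
d(q) = 7*q
d(3)*K(J, N) = (7*3)*(-47/9) = 21*(-47/9) = -329/3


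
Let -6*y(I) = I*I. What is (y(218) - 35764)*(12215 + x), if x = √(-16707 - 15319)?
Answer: -1600824610/3 - 131054*I*√32026/3 ≈ -5.3361e+8 - 7.8177e+6*I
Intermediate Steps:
x = I*√32026 (x = √(-32026) = I*√32026 ≈ 178.96*I)
y(I) = -I²/6 (y(I) = -I*I/6 = -I²/6)
(y(218) - 35764)*(12215 + x) = (-⅙*218² - 35764)*(12215 + I*√32026) = (-⅙*47524 - 35764)*(12215 + I*√32026) = (-23762/3 - 35764)*(12215 + I*√32026) = -131054*(12215 + I*√32026)/3 = -1600824610/3 - 131054*I*√32026/3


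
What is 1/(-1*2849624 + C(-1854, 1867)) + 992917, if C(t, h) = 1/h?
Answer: 5282564690364552/5320248007 ≈ 9.9292e+5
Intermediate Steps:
1/(-1*2849624 + C(-1854, 1867)) + 992917 = 1/(-1*2849624 + 1/1867) + 992917 = 1/(-2849624 + 1/1867) + 992917 = 1/(-5320248007/1867) + 992917 = -1867/5320248007 + 992917 = 5282564690364552/5320248007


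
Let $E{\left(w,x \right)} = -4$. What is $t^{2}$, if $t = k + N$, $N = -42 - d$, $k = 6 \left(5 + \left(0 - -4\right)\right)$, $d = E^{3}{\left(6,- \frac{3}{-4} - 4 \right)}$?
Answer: $5776$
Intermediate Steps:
$d = -64$ ($d = \left(-4\right)^{3} = -64$)
$k = 54$ ($k = 6 \left(5 + \left(0 + 4\right)\right) = 6 \left(5 + 4\right) = 6 \cdot 9 = 54$)
$N = 22$ ($N = -42 - -64 = -42 + 64 = 22$)
$t = 76$ ($t = 54 + 22 = 76$)
$t^{2} = 76^{2} = 5776$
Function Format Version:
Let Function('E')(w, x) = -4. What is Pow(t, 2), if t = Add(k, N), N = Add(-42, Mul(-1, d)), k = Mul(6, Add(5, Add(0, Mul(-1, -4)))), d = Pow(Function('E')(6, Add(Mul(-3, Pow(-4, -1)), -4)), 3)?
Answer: 5776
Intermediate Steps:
d = -64 (d = Pow(-4, 3) = -64)
k = 54 (k = Mul(6, Add(5, Add(0, 4))) = Mul(6, Add(5, 4)) = Mul(6, 9) = 54)
N = 22 (N = Add(-42, Mul(-1, -64)) = Add(-42, 64) = 22)
t = 76 (t = Add(54, 22) = 76)
Pow(t, 2) = Pow(76, 2) = 5776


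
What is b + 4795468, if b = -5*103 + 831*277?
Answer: 5025140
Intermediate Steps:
b = 229672 (b = -515 + 230187 = 229672)
b + 4795468 = 229672 + 4795468 = 5025140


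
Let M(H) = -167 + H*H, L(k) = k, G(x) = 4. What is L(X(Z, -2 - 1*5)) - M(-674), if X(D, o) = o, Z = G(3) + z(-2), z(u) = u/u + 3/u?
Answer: -454116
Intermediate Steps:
z(u) = 1 + 3/u
Z = 7/2 (Z = 4 + (3 - 2)/(-2) = 4 - ½*1 = 4 - ½ = 7/2 ≈ 3.5000)
M(H) = -167 + H²
L(X(Z, -2 - 1*5)) - M(-674) = (-2 - 1*5) - (-167 + (-674)²) = (-2 - 5) - (-167 + 454276) = -7 - 1*454109 = -7 - 454109 = -454116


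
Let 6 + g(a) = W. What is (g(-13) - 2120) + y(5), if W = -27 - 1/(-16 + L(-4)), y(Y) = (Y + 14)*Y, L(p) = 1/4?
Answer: -129650/63 ≈ -2057.9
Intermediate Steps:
L(p) = ¼
y(Y) = Y*(14 + Y) (y(Y) = (14 + Y)*Y = Y*(14 + Y))
W = -1697/63 (W = -27 - 1/(-16 + ¼) = -27 - 1/(-63/4) = -27 - 1*(-4/63) = -27 + 4/63 = -1697/63 ≈ -26.936)
g(a) = -2075/63 (g(a) = -6 - 1697/63 = -2075/63)
(g(-13) - 2120) + y(5) = (-2075/63 - 2120) + 5*(14 + 5) = -135635/63 + 5*19 = -135635/63 + 95 = -129650/63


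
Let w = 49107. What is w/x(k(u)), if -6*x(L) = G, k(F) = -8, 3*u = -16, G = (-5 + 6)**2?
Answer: -294642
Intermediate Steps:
G = 1 (G = 1**2 = 1)
u = -16/3 (u = (1/3)*(-16) = -16/3 ≈ -5.3333)
x(L) = -1/6 (x(L) = -1/6*1 = -1/6)
w/x(k(u)) = 49107/(-1/6) = 49107*(-6) = -294642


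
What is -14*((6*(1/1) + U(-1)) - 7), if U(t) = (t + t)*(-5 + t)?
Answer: -154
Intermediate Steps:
U(t) = 2*t*(-5 + t) (U(t) = (2*t)*(-5 + t) = 2*t*(-5 + t))
-14*((6*(1/1) + U(-1)) - 7) = -14*((6*(1/1) + 2*(-1)*(-5 - 1)) - 7) = -14*((6*(1*1) + 2*(-1)*(-6)) - 7) = -14*((6*1 + 12) - 7) = -14*((6 + 12) - 7) = -14*(18 - 7) = -14*11 = -154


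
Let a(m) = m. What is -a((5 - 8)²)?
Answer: -9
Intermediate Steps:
-a((5 - 8)²) = -(5 - 8)² = -1*(-3)² = -1*9 = -9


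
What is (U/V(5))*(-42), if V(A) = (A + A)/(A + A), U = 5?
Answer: -210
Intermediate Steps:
V(A) = 1 (V(A) = (2*A)/((2*A)) = (2*A)*(1/(2*A)) = 1)
(U/V(5))*(-42) = (5/1)*(-42) = (5*1)*(-42) = 5*(-42) = -210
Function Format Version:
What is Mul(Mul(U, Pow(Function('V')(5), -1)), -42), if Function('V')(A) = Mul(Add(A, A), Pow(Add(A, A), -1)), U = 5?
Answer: -210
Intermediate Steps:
Function('V')(A) = 1 (Function('V')(A) = Mul(Mul(2, A), Pow(Mul(2, A), -1)) = Mul(Mul(2, A), Mul(Rational(1, 2), Pow(A, -1))) = 1)
Mul(Mul(U, Pow(Function('V')(5), -1)), -42) = Mul(Mul(5, Pow(1, -1)), -42) = Mul(Mul(5, 1), -42) = Mul(5, -42) = -210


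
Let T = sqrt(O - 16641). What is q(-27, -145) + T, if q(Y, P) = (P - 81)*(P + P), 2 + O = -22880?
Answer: 65540 + I*sqrt(39523) ≈ 65540.0 + 198.8*I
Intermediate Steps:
O = -22882 (O = -2 - 22880 = -22882)
q(Y, P) = 2*P*(-81 + P) (q(Y, P) = (-81 + P)*(2*P) = 2*P*(-81 + P))
T = I*sqrt(39523) (T = sqrt(-22882 - 16641) = sqrt(-39523) = I*sqrt(39523) ≈ 198.8*I)
q(-27, -145) + T = 2*(-145)*(-81 - 145) + I*sqrt(39523) = 2*(-145)*(-226) + I*sqrt(39523) = 65540 + I*sqrt(39523)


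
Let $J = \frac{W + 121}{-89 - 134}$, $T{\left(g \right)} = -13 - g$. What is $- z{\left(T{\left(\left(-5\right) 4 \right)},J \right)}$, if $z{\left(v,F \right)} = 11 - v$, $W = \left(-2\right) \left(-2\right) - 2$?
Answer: $-4$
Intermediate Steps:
$W = 2$ ($W = 4 - 2 = 2$)
$J = - \frac{123}{223}$ ($J = \frac{2 + 121}{-89 - 134} = \frac{123}{-223} = 123 \left(- \frac{1}{223}\right) = - \frac{123}{223} \approx -0.55157$)
$- z{\left(T{\left(\left(-5\right) 4 \right)},J \right)} = - (11 - \left(-13 - \left(-5\right) 4\right)) = - (11 - \left(-13 - -20\right)) = - (11 - \left(-13 + 20\right)) = - (11 - 7) = \left(-1\right) 4 = -4$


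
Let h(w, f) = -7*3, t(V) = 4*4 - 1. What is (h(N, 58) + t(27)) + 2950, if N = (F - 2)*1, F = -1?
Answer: 2944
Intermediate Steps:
N = -3 (N = (-1 - 2)*1 = -3*1 = -3)
t(V) = 15 (t(V) = 16 - 1 = 15)
h(w, f) = -21
(h(N, 58) + t(27)) + 2950 = (-21 + 15) + 2950 = -6 + 2950 = 2944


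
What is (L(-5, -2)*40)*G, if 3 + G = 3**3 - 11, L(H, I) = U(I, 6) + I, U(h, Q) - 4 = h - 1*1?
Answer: -520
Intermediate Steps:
U(h, Q) = 3 + h (U(h, Q) = 4 + (h - 1*1) = 4 + (h - 1) = 4 + (-1 + h) = 3 + h)
L(H, I) = 3 + 2*I (L(H, I) = (3 + I) + I = 3 + 2*I)
G = 13 (G = -3 + (3**3 - 11) = -3 + (27 - 11) = -3 + 16 = 13)
(L(-5, -2)*40)*G = ((3 + 2*(-2))*40)*13 = ((3 - 4)*40)*13 = -1*40*13 = -40*13 = -520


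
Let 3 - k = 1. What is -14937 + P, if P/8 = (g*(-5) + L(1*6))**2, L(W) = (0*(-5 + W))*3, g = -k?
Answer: -14137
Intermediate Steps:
k = 2 (k = 3 - 1*1 = 3 - 1 = 2)
g = -2 (g = -1*2 = -2)
L(W) = 0 (L(W) = 0*3 = 0)
P = 800 (P = 8*(-2*(-5) + 0)**2 = 8*(10 + 0)**2 = 8*10**2 = 8*100 = 800)
-14937 + P = -14937 + 800 = -14137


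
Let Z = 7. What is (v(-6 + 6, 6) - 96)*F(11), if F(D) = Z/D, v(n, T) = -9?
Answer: -735/11 ≈ -66.818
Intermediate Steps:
F(D) = 7/D
(v(-6 + 6, 6) - 96)*F(11) = (-9 - 96)*(7/11) = -735/11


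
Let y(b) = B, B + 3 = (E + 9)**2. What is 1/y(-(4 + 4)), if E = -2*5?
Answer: -1/2 ≈ -0.50000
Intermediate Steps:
E = -10
B = -2 (B = -3 + (-10 + 9)**2 = -3 + (-1)**2 = -3 + 1 = -2)
y(b) = -2
1/y(-(4 + 4)) = 1/(-2) = -1/2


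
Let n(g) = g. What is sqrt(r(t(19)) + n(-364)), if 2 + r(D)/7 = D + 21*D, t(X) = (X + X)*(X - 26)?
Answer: I*sqrt(41342) ≈ 203.33*I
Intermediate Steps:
t(X) = 2*X*(-26 + X) (t(X) = (2*X)*(-26 + X) = 2*X*(-26 + X))
r(D) = -14 + 154*D (r(D) = -14 + 7*(D + 21*D) = -14 + 7*(22*D) = -14 + 154*D)
sqrt(r(t(19)) + n(-364)) = sqrt((-14 + 154*(2*19*(-26 + 19))) - 364) = sqrt((-14 + 154*(2*19*(-7))) - 364) = sqrt((-14 + 154*(-266)) - 364) = sqrt((-14 - 40964) - 364) = sqrt(-40978 - 364) = sqrt(-41342) = I*sqrt(41342)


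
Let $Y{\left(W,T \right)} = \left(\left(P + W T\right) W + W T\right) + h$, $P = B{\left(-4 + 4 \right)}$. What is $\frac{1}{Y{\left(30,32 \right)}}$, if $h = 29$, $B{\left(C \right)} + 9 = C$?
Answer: $\frac{1}{29519} \approx 3.3877 \cdot 10^{-5}$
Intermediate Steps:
$B{\left(C \right)} = -9 + C$
$P = -9$ ($P = -9 + \left(-4 + 4\right) = -9 + 0 = -9$)
$Y{\left(W,T \right)} = 29 + T W + W \left(-9 + T W\right)$ ($Y{\left(W,T \right)} = \left(\left(-9 + W T\right) W + W T\right) + 29 = \left(\left(-9 + T W\right) W + T W\right) + 29 = \left(W \left(-9 + T W\right) + T W\right) + 29 = \left(T W + W \left(-9 + T W\right)\right) + 29 = 29 + T W + W \left(-9 + T W\right)$)
$\frac{1}{Y{\left(30,32 \right)}} = \frac{1}{29 - 270 + 32 \cdot 30 + 32 \cdot 30^{2}} = \frac{1}{29 - 270 + 960 + 32 \cdot 900} = \frac{1}{29 - 270 + 960 + 28800} = \frac{1}{29519}$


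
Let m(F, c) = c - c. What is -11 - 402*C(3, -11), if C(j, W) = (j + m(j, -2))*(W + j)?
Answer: 9637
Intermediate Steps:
m(F, c) = 0
C(j, W) = j*(W + j) (C(j, W) = (j + 0)*(W + j) = j*(W + j))
-11 - 402*C(3, -11) = -11 - 1206*(-11 + 3) = -11 - 1206*(-8) = -11 - 402*(-24) = -11 + 9648 = 9637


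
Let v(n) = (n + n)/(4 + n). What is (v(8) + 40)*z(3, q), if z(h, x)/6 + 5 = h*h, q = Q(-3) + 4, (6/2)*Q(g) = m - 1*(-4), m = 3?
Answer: 992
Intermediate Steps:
Q(g) = 7/3 (Q(g) = (3 - 1*(-4))/3 = (3 + 4)/3 = (⅓)*7 = 7/3)
q = 19/3 (q = 7/3 + 4 = 19/3 ≈ 6.3333)
v(n) = 2*n/(4 + n) (v(n) = (2*n)/(4 + n) = 2*n/(4 + n))
z(h, x) = -30 + 6*h² (z(h, x) = -30 + 6*(h*h) = -30 + 6*h²)
(v(8) + 40)*z(3, q) = (2*8/(4 + 8) + 40)*(-30 + 6*3²) = (2*8/12 + 40)*(-30 + 6*9) = (2*8*(1/12) + 40)*(-30 + 54) = (4/3 + 40)*24 = (124/3)*24 = 992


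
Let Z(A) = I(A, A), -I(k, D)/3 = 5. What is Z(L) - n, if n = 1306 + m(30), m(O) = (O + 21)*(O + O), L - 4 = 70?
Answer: -4381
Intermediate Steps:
L = 74 (L = 4 + 70 = 74)
I(k, D) = -15 (I(k, D) = -3*5 = -15)
Z(A) = -15
m(O) = 2*O*(21 + O) (m(O) = (21 + O)*(2*O) = 2*O*(21 + O))
n = 4366 (n = 1306 + 2*30*(21 + 30) = 1306 + 2*30*51 = 1306 + 3060 = 4366)
Z(L) - n = -15 - 1*4366 = -15 - 4366 = -4381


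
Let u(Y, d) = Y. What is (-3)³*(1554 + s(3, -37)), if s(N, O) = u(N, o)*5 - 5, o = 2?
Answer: -42228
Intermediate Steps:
s(N, O) = -5 + 5*N (s(N, O) = N*5 - 5 = 5*N - 5 = -5 + 5*N)
(-3)³*(1554 + s(3, -37)) = (-3)³*(1554 + (-5 + 5*3)) = -27*(1554 + (-5 + 15)) = -27*(1554 + 10) = -27*1564 = -42228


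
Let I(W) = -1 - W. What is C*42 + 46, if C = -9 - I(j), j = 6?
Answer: -38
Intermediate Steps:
C = -2 (C = -9 - (-1 - 1*6) = -9 - (-1 - 6) = -9 - 1*(-7) = -9 + 7 = -2)
C*42 + 46 = -2*42 + 46 = -84 + 46 = -38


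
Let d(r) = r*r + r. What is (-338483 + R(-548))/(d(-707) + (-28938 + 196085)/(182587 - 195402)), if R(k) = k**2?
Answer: -489263885/6396337583 ≈ -0.076491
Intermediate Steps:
d(r) = r + r**2 (d(r) = r**2 + r = r + r**2)
(-338483 + R(-548))/(d(-707) + (-28938 + 196085)/(182587 - 195402)) = (-338483 + (-548)**2)/(-707*(1 - 707) + (-28938 + 196085)/(182587 - 195402)) = (-338483 + 300304)/(-707*(-706) + 167147/(-12815)) = -38179/(499142 + 167147*(-1/12815)) = -38179/(499142 - 167147/12815) = -38179/6396337583/12815 = -38179*12815/6396337583 = -489263885/6396337583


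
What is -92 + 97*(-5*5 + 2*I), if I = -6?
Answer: -3681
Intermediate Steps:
-92 + 97*(-5*5 + 2*I) = -92 + 97*(-5*5 + 2*(-6)) = -92 + 97*(-25 - 12) = -92 + 97*(-37) = -92 - 3589 = -3681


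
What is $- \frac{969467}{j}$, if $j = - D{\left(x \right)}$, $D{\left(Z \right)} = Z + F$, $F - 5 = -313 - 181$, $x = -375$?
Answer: $- \frac{969467}{864} \approx -1122.1$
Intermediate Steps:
$F = -489$ ($F = 5 - 494 = -489$)
$D{\left(Z \right)} = -489 + Z$ ($D{\left(Z \right)} = Z - 489 = -489 + Z$)
$j = 864$ ($j = - (-489 - 375) = \left(-1\right) \left(-864\right) = 864$)
$- \frac{969467}{j} = - \frac{969467}{864}$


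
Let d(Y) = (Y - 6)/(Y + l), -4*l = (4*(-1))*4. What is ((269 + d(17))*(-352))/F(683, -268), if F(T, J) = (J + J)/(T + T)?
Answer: 340188640/1407 ≈ 2.4178e+5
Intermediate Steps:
l = 4 (l = -4*(-1)*4/4 = -(-1)*4 = -¼*(-16) = 4)
d(Y) = (-6 + Y)/(4 + Y) (d(Y) = (Y - 6)/(Y + 4) = (-6 + Y)/(4 + Y))
F(T, J) = J/T (F(T, J) = (2*J)/((2*T)) = (2*J)*(1/(2*T)) = J/T)
((269 + d(17))*(-352))/F(683, -268) = ((269 + (-6 + 17)/(4 + 17))*(-352))/((-268/683)) = ((269 + 11/21)*(-352))/((-268*1/683)) = ((269 + (1/21)*11)*(-352))/(-268/683) = ((269 + 11/21)*(-352))*(-683/268) = ((5660/21)*(-352))*(-683/268) = -1992320/21*(-683/268) = 340188640/1407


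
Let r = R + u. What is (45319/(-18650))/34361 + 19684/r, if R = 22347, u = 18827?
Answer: 900877422721/1884688823650 ≈ 0.47800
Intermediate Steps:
r = 41174 (r = 22347 + 18827 = 41174)
(45319/(-18650))/34361 + 19684/r = (45319/(-18650))/34361 + 19684/41174 = (45319*(-1/18650))*(1/34361) + 19684*(1/41174) = -45319/18650*1/34361 + 1406/2941 = -45319/640832650 + 1406/2941 = 900877422721/1884688823650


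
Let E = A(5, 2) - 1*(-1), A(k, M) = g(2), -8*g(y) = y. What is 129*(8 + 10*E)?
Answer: 3999/2 ≈ 1999.5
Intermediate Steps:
g(y) = -y/8
A(k, M) = -¼ (A(k, M) = -⅛*2 = -¼)
E = ¾ (E = -¼ - 1*(-1) = -¼ + 1 = ¾ ≈ 0.75000)
129*(8 + 10*E) = 129*(8 + 10*(¾)) = 129*(8 + 15/2) = 129*(31/2) = 3999/2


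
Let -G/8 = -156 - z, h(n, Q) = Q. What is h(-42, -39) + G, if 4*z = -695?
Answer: -181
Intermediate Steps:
z = -695/4 (z = (¼)*(-695) = -695/4 ≈ -173.75)
G = -142 (G = -8*(-156 - 1*(-695/4)) = -8*(-156 + 695/4) = -8*71/4 = -142)
h(-42, -39) + G = -39 - 142 = -181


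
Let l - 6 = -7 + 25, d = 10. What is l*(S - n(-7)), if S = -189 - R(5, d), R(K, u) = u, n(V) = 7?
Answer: -4944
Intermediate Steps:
S = -199 (S = -189 - 1*10 = -189 - 10 = -199)
l = 24 (l = 6 + (-7 + 25) = 6 + 18 = 24)
l*(S - n(-7)) = 24*(-199 - 1*7) = 24*(-199 - 7) = 24*(-206) = -4944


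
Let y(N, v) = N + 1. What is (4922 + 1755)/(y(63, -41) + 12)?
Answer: 6677/76 ≈ 87.855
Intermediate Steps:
y(N, v) = 1 + N
(4922 + 1755)/(y(63, -41) + 12) = (4922 + 1755)/((1 + 63) + 12) = 6677/(64 + 12) = 6677/76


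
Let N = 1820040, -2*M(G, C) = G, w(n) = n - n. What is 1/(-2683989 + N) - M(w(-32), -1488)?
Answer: -1/863949 ≈ -1.1575e-6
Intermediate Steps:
w(n) = 0
M(G, C) = -G/2
1/(-2683989 + N) - M(w(-32), -1488) = 1/(-2683989 + 1820040) - (-1)*0/2 = 1/(-863949) - 1*0 = -1/863949 + 0 = -1/863949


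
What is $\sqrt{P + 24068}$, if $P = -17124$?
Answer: $4 \sqrt{434} \approx 83.331$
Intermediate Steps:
$\sqrt{P + 24068} = \sqrt{-17124 + 24068} = \sqrt{6944} = 4 \sqrt{434}$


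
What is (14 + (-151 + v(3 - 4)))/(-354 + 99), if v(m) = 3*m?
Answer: 28/51 ≈ 0.54902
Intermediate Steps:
(14 + (-151 + v(3 - 4)))/(-354 + 99) = (14 + (-151 + 3*(3 - 4)))/(-354 + 99) = (14 + (-151 + 3*(-1)))/(-255) = (14 + (-151 - 3))*(-1/255) = (14 - 154)*(-1/255) = -140*(-1/255) = 28/51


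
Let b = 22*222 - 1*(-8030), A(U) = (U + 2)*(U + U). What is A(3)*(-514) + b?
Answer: -2506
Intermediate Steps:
A(U) = 2*U*(2 + U) (A(U) = (2 + U)*(2*U) = 2*U*(2 + U))
b = 12914 (b = 4884 + 8030 = 12914)
A(3)*(-514) + b = (2*3*(2 + 3))*(-514) + 12914 = (2*3*5)*(-514) + 12914 = 30*(-514) + 12914 = -15420 + 12914 = -2506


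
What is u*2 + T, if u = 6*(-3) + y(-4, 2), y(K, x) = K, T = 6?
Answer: -38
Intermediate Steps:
u = -22 (u = 6*(-3) - 4 = -18 - 4 = -22)
u*2 + T = -22*2 + 6 = -44 + 6 = -38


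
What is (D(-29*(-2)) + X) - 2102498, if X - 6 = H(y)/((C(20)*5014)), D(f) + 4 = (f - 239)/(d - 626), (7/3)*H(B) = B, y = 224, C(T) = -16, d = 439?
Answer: -985668594058/468809 ≈ -2.1025e+6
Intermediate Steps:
H(B) = 3*B/7
D(f) = -509/187 - f/187 (D(f) = -4 + (f - 239)/(439 - 626) = -4 + (-239 + f)/(-187) = -4 + (-239 + f)*(-1/187) = -4 + (239/187 - f/187) = -509/187 - f/187)
X = 15039/2507 (X = 6 + ((3/7)*224)/((-16*5014)) = 6 + 96/(-80224) = 6 + 96*(-1/80224) = 6 - 3/2507 = 15039/2507 ≈ 5.9988)
(D(-29*(-2)) + X) - 2102498 = ((-509/187 - (-29)*(-2)/187) + 15039/2507) - 2102498 = ((-509/187 - 1/187*58) + 15039/2507) - 2102498 = ((-509/187 - 58/187) + 15039/2507) - 2102498 = (-567/187 + 15039/2507) - 2102498 = 1390824/468809 - 2102498 = -985668594058/468809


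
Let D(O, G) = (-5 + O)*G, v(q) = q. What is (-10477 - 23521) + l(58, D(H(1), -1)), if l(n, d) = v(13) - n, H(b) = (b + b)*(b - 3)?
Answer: -34043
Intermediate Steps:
H(b) = 2*b*(-3 + b) (H(b) = (2*b)*(-3 + b) = 2*b*(-3 + b))
D(O, G) = G*(-5 + O)
l(n, d) = 13 - n
(-10477 - 23521) + l(58, D(H(1), -1)) = (-10477 - 23521) + (13 - 1*58) = -33998 + (13 - 58) = -33998 - 45 = -34043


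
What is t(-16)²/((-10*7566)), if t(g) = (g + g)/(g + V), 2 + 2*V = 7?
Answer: -1024/13789035 ≈ -7.4262e-5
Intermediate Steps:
V = 5/2 (V = -1 + (½)*7 = -1 + 7/2 = 5/2 ≈ 2.5000)
t(g) = 2*g/(5/2 + g) (t(g) = (g + g)/(g + 5/2) = (2*g)/(5/2 + g) = 2*g/(5/2 + g))
t(-16)²/((-10*7566)) = (4*(-16)/(5 + 2*(-16)))²/((-10*7566)) = (4*(-16)/(5 - 32))²/(-75660) = (4*(-16)/(-27))²*(-1/75660) = (4*(-16)*(-1/27))²*(-1/75660) = (64/27)²*(-1/75660) = (4096/729)*(-1/75660) = -1024/13789035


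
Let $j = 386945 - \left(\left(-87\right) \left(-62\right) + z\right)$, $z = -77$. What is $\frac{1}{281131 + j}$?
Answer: $\frac{1}{662759} \approx 1.5088 \cdot 10^{-6}$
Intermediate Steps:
$j = 381628$ ($j = 386945 - \left(\left(-87\right) \left(-62\right) - 77\right) = 386945 - \left(5394 - 77\right) = 386945 - 5317 = 381628$)
$\frac{1}{281131 + j} = \frac{1}{281131 + 381628} = \frac{1}{662759}$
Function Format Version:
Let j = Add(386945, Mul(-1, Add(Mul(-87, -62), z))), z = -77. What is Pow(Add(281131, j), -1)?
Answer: Rational(1, 662759) ≈ 1.5088e-6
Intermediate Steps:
j = 381628 (j = Add(386945, Mul(-1, Add(Mul(-87, -62), -77))) = Add(386945, Mul(-1, Add(5394, -77))) = Add(386945, Mul(-1, 5317)) = Add(386945, -5317) = 381628)
Pow(Add(281131, j), -1) = Pow(Add(281131, 381628), -1) = Pow(662759, -1) = Rational(1, 662759)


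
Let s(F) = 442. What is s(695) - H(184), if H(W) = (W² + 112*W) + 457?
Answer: -54479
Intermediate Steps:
H(W) = 457 + W² + 112*W
s(695) - H(184) = 442 - (457 + 184² + 112*184) = 442 - (457 + 33856 + 20608) = 442 - 1*54921 = 442 - 54921 = -54479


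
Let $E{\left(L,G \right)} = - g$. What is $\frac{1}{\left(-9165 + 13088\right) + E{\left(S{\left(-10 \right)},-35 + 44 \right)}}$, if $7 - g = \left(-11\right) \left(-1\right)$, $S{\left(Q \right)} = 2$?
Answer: $\frac{1}{3927} \approx 0.00025465$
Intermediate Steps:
$g = -4$ ($g = 7 - \left(-11\right) \left(-1\right) = 7 - 11 = -4$)
$E{\left(L,G \right)} = 4$ ($E{\left(L,G \right)} = \left(-1\right) \left(-4\right) = 4$)
$\frac{1}{\left(-9165 + 13088\right) + E{\left(S{\left(-10 \right)},-35 + 44 \right)}} = \frac{1}{\left(-9165 + 13088\right) + 4} = \frac{1}{3923 + 4} = \frac{1}{3927}$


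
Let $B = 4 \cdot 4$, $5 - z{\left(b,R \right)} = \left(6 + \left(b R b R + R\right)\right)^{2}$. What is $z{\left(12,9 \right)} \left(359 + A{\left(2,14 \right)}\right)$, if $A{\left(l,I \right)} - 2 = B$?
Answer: $-51422436572$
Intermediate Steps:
$z{\left(b,R \right)} = 5 - \left(6 + R + R^{2} b^{2}\right)^{2}$ ($z{\left(b,R \right)} = 5 - \left(6 + \left(b R b R + R\right)\right)^{2} = 5 - \left(6 + \left(R b b R + R\right)\right)^{2} = 5 - \left(6 + \left(R b^{2} R + R\right)\right)^{2} = 5 - \left(6 + \left(R^{2} b^{2} + R\right)\right)^{2} = 5 - \left(6 + \left(R + R^{2} b^{2}\right)\right)^{2} = 5 - \left(6 + R + R^{2} b^{2}\right)^{2}$)
$B = 16$
$A{\left(l,I \right)} = 18$ ($A{\left(l,I \right)} = 2 + 16 = 18$)
$z{\left(12,9 \right)} \left(359 + A{\left(2,14 \right)}\right) = \left(5 - \left(6 + 9 + 9^{2} \cdot 12^{2}\right)^{2}\right) \left(359 + 18\right) = \left(5 - \left(6 + 9 + 81 \cdot 144\right)^{2}\right) 377 = \left(5 - \left(6 + 9 + 11664\right)^{2}\right) 377 = \left(5 - 11679^{2}\right) 377 = \left(5 - 136399041\right) 377 = \left(-136399036\right) 377 = -51422436572$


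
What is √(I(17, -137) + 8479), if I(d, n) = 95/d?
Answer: √2452046/17 ≈ 92.112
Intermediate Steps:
√(I(17, -137) + 8479) = √(95/17 + 8479) = √(144238/17) = √2452046/17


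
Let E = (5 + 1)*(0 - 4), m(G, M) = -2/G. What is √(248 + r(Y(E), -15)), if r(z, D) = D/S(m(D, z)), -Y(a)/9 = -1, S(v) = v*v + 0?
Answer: I*√2383/2 ≈ 24.408*I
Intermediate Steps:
E = -24 (E = 6*(-4) = -24)
S(v) = v² (S(v) = v² + 0 = v²)
Y(a) = 9 (Y(a) = -9*(-1) = 9)
r(z, D) = D³/4 (r(z, D) = D/((-2/D)²) = D/((4/D²)) = D*(D²/4) = D³/4)
√(248 + r(Y(E), -15)) = √(248 + (¼)*(-15)³) = √(248 + (¼)*(-3375)) = √(248 - 3375/4) = √(-2383/4) = I*√2383/2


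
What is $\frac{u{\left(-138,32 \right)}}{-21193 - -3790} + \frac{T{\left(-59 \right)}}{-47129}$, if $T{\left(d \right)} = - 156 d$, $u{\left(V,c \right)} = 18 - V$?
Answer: $- \frac{55843112}{273395329} \approx -0.20426$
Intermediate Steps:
$\frac{u{\left(-138,32 \right)}}{-21193 - -3790} + \frac{T{\left(-59 \right)}}{-47129} = \frac{18 - -138}{-21193 - -3790} + \frac{\left(-156\right) \left(-59\right)}{-47129} = \frac{18 + 138}{-21193 + 3790} + 9204 \left(- \frac{1}{47129}\right) = \frac{156}{-17403} - \frac{9204}{47129} = 156 \left(- \frac{1}{17403}\right) - \frac{9204}{47129} = - \frac{52}{5801} - \frac{9204}{47129} = - \frac{55843112}{273395329}$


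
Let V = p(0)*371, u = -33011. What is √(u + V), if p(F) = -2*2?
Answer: I*√34495 ≈ 185.73*I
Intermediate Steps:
p(F) = -4
V = -1484 (V = -4*371 = -1484)
√(u + V) = √(-33011 - 1484) = √(-34495) = I*√34495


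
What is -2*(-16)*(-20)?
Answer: -640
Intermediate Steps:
-2*(-16)*(-20) = 32*(-20) = -640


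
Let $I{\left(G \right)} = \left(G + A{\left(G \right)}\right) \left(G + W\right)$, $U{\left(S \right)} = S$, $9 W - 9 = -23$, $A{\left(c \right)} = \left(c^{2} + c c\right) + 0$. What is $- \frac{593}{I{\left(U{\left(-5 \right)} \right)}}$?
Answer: $\frac{593}{295} \approx 2.0102$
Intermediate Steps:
$A{\left(c \right)} = 2 c^{2}$ ($A{\left(c \right)} = \left(c^{2} + c^{2}\right) + 0 = 2 c^{2} + 0 = 2 c^{2}$)
$W = - \frac{14}{9}$ ($W = 1 + \frac{1}{9} \left(-23\right) = 1 - \frac{23}{9} = - \frac{14}{9} \approx -1.5556$)
$I{\left(G \right)} = \left(- \frac{14}{9} + G\right) \left(G + 2 G^{2}\right)$ ($I{\left(G \right)} = \left(G + 2 G^{2}\right) \left(G - \frac{14}{9}\right) = \left(G + 2 G^{2}\right) \left(- \frac{14}{9} + G\right) = \left(- \frac{14}{9} + G\right) \left(G + 2 G^{2}\right)$)
$- \frac{593}{I{\left(U{\left(-5 \right)} \right)}} = - \frac{593}{\frac{1}{9} \left(-5\right) \left(-14 - -95 + 18 \left(-5\right)^{2}\right)} = - \frac{593}{\frac{1}{9} \left(-5\right) \left(-14 + 95 + 18 \cdot 25\right)} = - \frac{593}{\frac{1}{9} \left(-5\right) \left(-14 + 95 + 450\right)} = - \frac{593}{\frac{1}{9} \left(-5\right) 531} = - \frac{593}{-295} = \left(-593\right) \left(- \frac{1}{295}\right) = \frac{593}{295}$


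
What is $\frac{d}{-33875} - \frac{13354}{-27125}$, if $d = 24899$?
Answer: $- \frac{1784149}{7350875} \approx -0.24271$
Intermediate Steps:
$\frac{d}{-33875} - \frac{13354}{-27125} = \frac{24899}{-33875} - \frac{13354}{-27125} = 24899 \left(- \frac{1}{33875}\right) - - \frac{13354}{27125} = - \frac{24899}{33875} + \frac{13354}{27125} = - \frac{1784149}{7350875}$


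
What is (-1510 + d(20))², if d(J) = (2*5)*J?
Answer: 1716100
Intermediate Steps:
d(J) = 10*J
(-1510 + d(20))² = (-1510 + 10*20)² = (-1510 + 200)² = (-1310)² = 1716100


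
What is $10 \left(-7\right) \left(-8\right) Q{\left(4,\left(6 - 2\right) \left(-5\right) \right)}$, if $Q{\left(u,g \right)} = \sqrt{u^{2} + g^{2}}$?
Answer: $2240 \sqrt{26} \approx 11422.0$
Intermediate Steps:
$Q{\left(u,g \right)} = \sqrt{g^{2} + u^{2}}$
$10 \left(-7\right) \left(-8\right) Q{\left(4,\left(6 - 2\right) \left(-5\right) \right)} = 10 \left(-7\right) \left(-8\right) \sqrt{\left(\left(6 - 2\right) \left(-5\right)\right)^{2} + 4^{2}} = \left(-70\right) \left(-8\right) \sqrt{\left(4 \left(-5\right)\right)^{2} + 16} = 560 \sqrt{\left(-20\right)^{2} + 16} = 560 \sqrt{400 + 16} = 560 \sqrt{416} = 560 \cdot 4 \sqrt{26} = 2240 \sqrt{26}$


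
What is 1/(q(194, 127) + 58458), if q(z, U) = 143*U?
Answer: 1/76619 ≈ 1.3052e-5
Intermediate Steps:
1/(q(194, 127) + 58458) = 1/(143*127 + 58458) = 1/(18161 + 58458) = 1/76619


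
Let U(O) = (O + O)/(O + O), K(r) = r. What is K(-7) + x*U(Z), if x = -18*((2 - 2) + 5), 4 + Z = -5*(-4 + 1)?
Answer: -97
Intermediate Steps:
Z = 11 (Z = -4 - 5*(-4 + 1) = -4 - 5*(-3) = -4 + 15 = 11)
U(O) = 1 (U(O) = (2*O)/((2*O)) = (2*O)*(1/(2*O)) = 1)
x = -90 (x = -18*(0 + 5) = -18*5 = -90)
K(-7) + x*U(Z) = -7 - 90*1 = -7 - 90 = -97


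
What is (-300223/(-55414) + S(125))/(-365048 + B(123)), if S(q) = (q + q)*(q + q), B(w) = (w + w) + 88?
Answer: -3463675223/20210261596 ≈ -0.17138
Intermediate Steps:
B(w) = 88 + 2*w (B(w) = 2*w + 88 = 88 + 2*w)
S(q) = 4*q² (S(q) = (2*q)*(2*q) = 4*q²)
(-300223/(-55414) + S(125))/(-365048 + B(123)) = (-300223/(-55414) + 4*125²)/(-365048 + (88 + 2*123)) = (-300223*(-1/55414) + 4*15625)/(-365048 + (88 + 246)) = (300223/55414 + 62500)/(-365048 + 334) = (3463675223/55414)/(-364714) = (3463675223/55414)*(-1/364714) = -3463675223/20210261596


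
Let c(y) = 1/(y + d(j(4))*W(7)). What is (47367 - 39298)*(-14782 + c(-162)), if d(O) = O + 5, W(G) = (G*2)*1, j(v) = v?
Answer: -4293942557/36 ≈ -1.1928e+8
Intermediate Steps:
W(G) = 2*G (W(G) = (2*G)*1 = 2*G)
d(O) = 5 + O
c(y) = 1/(126 + y) (c(y) = 1/(y + (5 + 4)*(2*7)) = 1/(y + 9*14) = 1/(y + 126) = 1/(126 + y))
(47367 - 39298)*(-14782 + c(-162)) = (47367 - 39298)*(-14782 + 1/(126 - 162)) = 8069*(-14782 + 1/(-36)) = 8069*(-14782 - 1/36) = 8069*(-532153/36) = -4293942557/36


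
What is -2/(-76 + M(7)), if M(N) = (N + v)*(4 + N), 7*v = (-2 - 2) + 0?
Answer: 14/37 ≈ 0.37838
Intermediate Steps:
v = -4/7 (v = ((-2 - 2) + 0)/7 = (-4 + 0)/7 = (⅐)*(-4) = -4/7 ≈ -0.57143)
M(N) = (4 + N)*(-4/7 + N) (M(N) = (N - 4/7)*(4 + N) = (-4/7 + N)*(4 + N) = (4 + N)*(-4/7 + N))
-2/(-76 + M(7)) = -2/(-76 + (-16/7 + 7² + (24/7)*7)) = -2/(-76 + (-16/7 + 49 + 24)) = -2/(-76 + 495/7) = -2/(-37/7) = -2*(-7/37) = 14/37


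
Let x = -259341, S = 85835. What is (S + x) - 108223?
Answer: -281729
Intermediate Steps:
(S + x) - 108223 = (85835 - 259341) - 108223 = -173506 - 108223 = -281729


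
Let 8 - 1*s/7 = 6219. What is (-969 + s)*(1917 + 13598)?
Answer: -689579690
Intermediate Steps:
s = -43477 (s = 56 - 7*6219 = 56 - 43533 = -43477)
(-969 + s)*(1917 + 13598) = (-969 - 43477)*(1917 + 13598) = -44446*15515 = -689579690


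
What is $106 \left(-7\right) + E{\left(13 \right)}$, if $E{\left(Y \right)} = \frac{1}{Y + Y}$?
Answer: $- \frac{19291}{26} \approx -741.96$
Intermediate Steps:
$E{\left(Y \right)} = \frac{1}{2 Y}$
$106 \left(-7\right) + E{\left(13 \right)} = 106 \left(-7\right) + \frac{1}{2 \cdot 13} = -742 + \frac{1}{2} \cdot \frac{1}{13} = -742 + \frac{1}{26} = - \frac{19291}{26}$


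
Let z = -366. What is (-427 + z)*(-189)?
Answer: 149877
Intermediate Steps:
(-427 + z)*(-189) = (-427 - 366)*(-189) = -793*(-189) = 149877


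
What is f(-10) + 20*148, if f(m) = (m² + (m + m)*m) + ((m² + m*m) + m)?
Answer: 3450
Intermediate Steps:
f(m) = m + 5*m² (f(m) = (m² + (2*m)*m) + ((m² + m²) + m) = (m² + 2*m²) + (2*m² + m) = 3*m² + (m + 2*m²) = m + 5*m²)
f(-10) + 20*148 = -10*(1 + 5*(-10)) + 20*148 = -10*(1 - 50) + 2960 = -10*(-49) + 2960 = 490 + 2960 = 3450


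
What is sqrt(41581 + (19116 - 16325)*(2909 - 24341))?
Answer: 13*I*sqrt(353699) ≈ 7731.4*I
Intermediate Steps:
sqrt(41581 + (19116 - 16325)*(2909 - 24341)) = sqrt(41581 + 2791*(-21432)) = sqrt(41581 - 59816712) = sqrt(-59775131) = 13*I*sqrt(353699)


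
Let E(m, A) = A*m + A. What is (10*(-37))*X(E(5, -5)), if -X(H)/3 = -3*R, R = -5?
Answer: 16650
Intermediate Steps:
E(m, A) = A + A*m
X(H) = -45 (X(H) = -(-9)*(-5) = -3*15 = -45)
(10*(-37))*X(E(5, -5)) = (10*(-37))*(-45) = -370*(-45) = 16650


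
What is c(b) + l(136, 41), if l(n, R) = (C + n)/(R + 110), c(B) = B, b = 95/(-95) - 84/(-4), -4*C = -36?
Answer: 3165/151 ≈ 20.960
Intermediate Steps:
C = 9 (C = -¼*(-36) = 9)
b = 20 (b = 95*(-1/95) - 84*(-¼) = -1 + 21 = 20)
l(n, R) = (9 + n)/(110 + R) (l(n, R) = (9 + n)/(R + 110) = (9 + n)/(110 + R))
c(b) + l(136, 41) = 20 + (9 + 136)/(110 + 41) = 20 + 145/151 = 3165/151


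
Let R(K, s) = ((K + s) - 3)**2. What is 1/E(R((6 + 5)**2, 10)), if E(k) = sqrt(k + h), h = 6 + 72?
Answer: sqrt(16462)/16462 ≈ 0.0077940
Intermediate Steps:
h = 78
R(K, s) = (-3 + K + s)**2
E(k) = sqrt(78 + k) (E(k) = sqrt(k + 78) = sqrt(78 + k))
1/E(R((6 + 5)**2, 10)) = 1/(sqrt(78 + (-3 + (6 + 5)**2 + 10)**2)) = 1/(sqrt(78 + (-3 + 11**2 + 10)**2)) = 1/(sqrt(78 + (-3 + 121 + 10)**2)) = 1/(sqrt(78 + 128**2)) = 1/(sqrt(78 + 16384)) = 1/(sqrt(16462)) = sqrt(16462)/16462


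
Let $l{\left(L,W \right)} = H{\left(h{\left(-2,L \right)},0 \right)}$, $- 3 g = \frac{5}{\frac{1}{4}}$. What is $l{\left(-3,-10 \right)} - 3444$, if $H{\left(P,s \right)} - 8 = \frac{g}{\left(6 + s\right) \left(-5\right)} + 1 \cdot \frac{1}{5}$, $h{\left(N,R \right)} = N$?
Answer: $- \frac{154601}{45} \approx -3435.6$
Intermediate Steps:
$g = - \frac{20}{3}$ ($g = - \frac{5 \frac{1}{\frac{1}{4}}}{3} = - \frac{5 \cdot 4}{3} = \left(- \frac{1}{3}\right) 20 = - \frac{20}{3} \approx -6.6667$)
$H{\left(P,s \right)} = \frac{41}{5} - \frac{20}{3 \left(-30 - 5 s\right)}$ ($H{\left(P,s \right)} = 8 + \left(- \frac{20}{3 \left(6 + s\right) \left(-5\right)} + 1 \cdot \frac{1}{5}\right) = 8 + \left(- \frac{20}{3 \left(-30 - 5 s\right)} + 1 \cdot \frac{1}{5}\right) = 8 + \left(- \frac{20}{3 \left(-30 - 5 s\right)} + \frac{1}{5}\right) = 8 + \left(\frac{1}{5} - \frac{20}{3 \left(-30 - 5 s\right)}\right) = \frac{41}{5} - \frac{20}{3 \left(-30 - 5 s\right)}$)
$l{\left(L,W \right)} = \frac{379}{45}$ ($l{\left(L,W \right)} = \frac{758 + 123 \cdot 0}{15 \left(6 + 0\right)} = \frac{758 + 0}{15 \cdot 6} = \frac{1}{15} \cdot \frac{1}{6} \cdot 758 = \frac{379}{45}$)
$l{\left(-3,-10 \right)} - 3444 = \frac{379}{45} - 3444 = - \frac{154601}{45}$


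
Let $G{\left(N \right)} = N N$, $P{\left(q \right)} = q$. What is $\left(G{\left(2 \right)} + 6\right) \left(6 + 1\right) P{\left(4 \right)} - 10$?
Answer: $270$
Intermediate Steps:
$G{\left(N \right)} = N^{2}$
$\left(G{\left(2 \right)} + 6\right) \left(6 + 1\right) P{\left(4 \right)} - 10 = \left(2^{2} + 6\right) \left(6 + 1\right) 4 - 10 = \left(4 + 6\right) 7 \cdot 4 - 10 = 10 \cdot 7 \cdot 4 - 10 = 70 \cdot 4 - 10 = 280 - 10 = 270$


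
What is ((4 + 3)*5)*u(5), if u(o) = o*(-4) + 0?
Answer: -700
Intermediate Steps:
u(o) = -4*o (u(o) = -4*o + 0 = -4*o)
((4 + 3)*5)*u(5) = ((4 + 3)*5)*(-4*5) = (7*5)*(-20) = 35*(-20) = -700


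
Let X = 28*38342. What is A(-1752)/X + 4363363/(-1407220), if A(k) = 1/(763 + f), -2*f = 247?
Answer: -187229684199441/60383093573215 ≈ -3.1007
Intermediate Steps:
f = -247/2 (f = -½*247 = -247/2 ≈ -123.50)
A(k) = 2/1279 (A(k) = 1/(763 - 247/2) = 1/(1279/2) = 2/1279)
X = 1073576
A(-1752)/X + 4363363/(-1407220) = (2/1279)/1073576 + 4363363/(-1407220) = (2/1279)*(1/1073576) + 4363363*(-1/1407220) = 1/686551852 - 4363363/1407220 = -187229684199441/60383093573215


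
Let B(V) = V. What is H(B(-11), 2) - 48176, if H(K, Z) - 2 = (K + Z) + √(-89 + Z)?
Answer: -48183 + I*√87 ≈ -48183.0 + 9.3274*I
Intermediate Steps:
H(K, Z) = 2 + K + Z + √(-89 + Z) (H(K, Z) = 2 + ((K + Z) + √(-89 + Z)) = 2 + (K + Z + √(-89 + Z)) = 2 + K + Z + √(-89 + Z))
H(B(-11), 2) - 48176 = (2 - 11 + 2 + √(-89 + 2)) - 48176 = (2 - 11 + 2 + √(-87)) - 48176 = (2 - 11 + 2 + I*√87) - 48176 = (-7 + I*√87) - 48176 = -48183 + I*√87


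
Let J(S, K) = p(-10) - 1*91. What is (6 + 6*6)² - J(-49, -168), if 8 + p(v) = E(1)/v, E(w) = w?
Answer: 18631/10 ≈ 1863.1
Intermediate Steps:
p(v) = -8 + 1/v
J(S, K) = -991/10 (J(S, K) = (-8 + 1/(-10)) - 1*91 = (-8 - ⅒) - 91 = -81/10 - 91 = -991/10)
(6 + 6*6)² - J(-49, -168) = (6 + 6*6)² - 1*(-991/10) = (6 + 36)² + 991/10 = 42² + 991/10 = 1764 + 991/10 = 18631/10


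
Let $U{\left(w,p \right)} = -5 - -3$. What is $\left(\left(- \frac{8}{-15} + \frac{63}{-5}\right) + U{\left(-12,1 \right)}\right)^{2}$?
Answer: $\frac{44521}{225} \approx 197.87$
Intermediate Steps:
$U{\left(w,p \right)} = -2$ ($U{\left(w,p \right)} = -5 + 3 = -2$)
$\left(\left(- \frac{8}{-15} + \frac{63}{-5}\right) + U{\left(-12,1 \right)}\right)^{2} = \left(\left(- \frac{8}{-15} + \frac{63}{-5}\right) - 2\right)^{2} = \left(\left(\left(-8\right) \left(- \frac{1}{15}\right) + 63 \left(- \frac{1}{5}\right)\right) - 2\right)^{2} = \left(\left(\frac{8}{15} - \frac{63}{5}\right) - 2\right)^{2} = \left(- \frac{181}{15} - 2\right)^{2} = \left(- \frac{211}{15}\right)^{2} = \frac{44521}{225}$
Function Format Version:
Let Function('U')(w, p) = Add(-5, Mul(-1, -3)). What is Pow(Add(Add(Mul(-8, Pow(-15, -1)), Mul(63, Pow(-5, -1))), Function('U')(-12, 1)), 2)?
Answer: Rational(44521, 225) ≈ 197.87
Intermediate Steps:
Function('U')(w, p) = -2 (Function('U')(w, p) = Add(-5, 3) = -2)
Pow(Add(Add(Mul(-8, Pow(-15, -1)), Mul(63, Pow(-5, -1))), Function('U')(-12, 1)), 2) = Pow(Add(Add(Mul(-8, Pow(-15, -1)), Mul(63, Pow(-5, -1))), -2), 2) = Pow(Add(Add(Mul(-8, Rational(-1, 15)), Mul(63, Rational(-1, 5))), -2), 2) = Pow(Add(Add(Rational(8, 15), Rational(-63, 5)), -2), 2) = Pow(Add(Rational(-181, 15), -2), 2) = Pow(Rational(-211, 15), 2) = Rational(44521, 225)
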